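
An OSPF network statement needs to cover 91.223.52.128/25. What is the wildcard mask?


Subnet mask: 255.255.255.128
Wildcard = 255.255.255.255 - subnet mask
255 - 255 = 0
255 - 255 = 0
255 - 255 = 0
255 - 128 = 127
Wildcard: 0.0.0.127


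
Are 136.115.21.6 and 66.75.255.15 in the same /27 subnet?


Mask: 255.255.255.224
136.115.21.6 AND mask = 136.115.21.0
66.75.255.15 AND mask = 66.75.255.0
No, different subnets (136.115.21.0 vs 66.75.255.0)


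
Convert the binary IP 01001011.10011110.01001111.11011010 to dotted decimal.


01001011 = 75
10011110 = 158
01001111 = 79
11011010 = 218
IP: 75.158.79.218


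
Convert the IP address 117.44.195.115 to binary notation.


117 = 01110101
44 = 00101100
195 = 11000011
115 = 01110011
Binary: 01110101.00101100.11000011.01110011


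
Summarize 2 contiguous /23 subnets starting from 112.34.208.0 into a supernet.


Original prefix: /23
Number of subnets: 2 = 2^1
New prefix = 23 - 1 = 22
Supernet: 112.34.208.0/22


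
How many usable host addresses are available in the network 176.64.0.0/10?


Host bits = 32 - 10 = 22
Total addresses = 2^22 = 4194304
Usable = total - 2 (network and broadcast)
Usable hosts: 4194302


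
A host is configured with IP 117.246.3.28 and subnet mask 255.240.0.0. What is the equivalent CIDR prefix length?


Binary: 11111111.11110000.00000000.00000000
Count leading 1s
Prefix: /12


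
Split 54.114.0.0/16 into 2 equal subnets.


New prefix = 16 + 1 = 17
Each subnet has 32768 addresses
  54.114.0.0/17
  54.114.128.0/17
Subnets: 54.114.0.0/17, 54.114.128.0/17


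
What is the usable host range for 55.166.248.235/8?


Network: 55.0.0.0
Broadcast: 55.255.255.255
First usable = network + 1
Last usable = broadcast - 1
Range: 55.0.0.1 to 55.255.255.254


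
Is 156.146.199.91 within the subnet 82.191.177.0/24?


Subnet network: 82.191.177.0
Test IP AND mask: 156.146.199.0
No, 156.146.199.91 is not in 82.191.177.0/24


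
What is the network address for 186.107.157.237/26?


IP:   10111010.01101011.10011101.11101101
Mask: 11111111.11111111.11111111.11000000
AND operation:
Net:  10111010.01101011.10011101.11000000
Network: 186.107.157.192/26


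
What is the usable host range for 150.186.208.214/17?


Network: 150.186.128.0
Broadcast: 150.186.255.255
First usable = network + 1
Last usable = broadcast - 1
Range: 150.186.128.1 to 150.186.255.254


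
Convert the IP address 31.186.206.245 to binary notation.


31 = 00011111
186 = 10111010
206 = 11001110
245 = 11110101
Binary: 00011111.10111010.11001110.11110101


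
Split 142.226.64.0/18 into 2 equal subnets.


New prefix = 18 + 1 = 19
Each subnet has 8192 addresses
  142.226.64.0/19
  142.226.96.0/19
Subnets: 142.226.64.0/19, 142.226.96.0/19


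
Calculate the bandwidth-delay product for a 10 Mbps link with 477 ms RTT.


BDP = bandwidth * RTT
= 10 Mbps * 477 ms
= 10 * 1e6 * 477 / 1000 bits
= 4770000 bits
= 596250 bytes
= 582.2754 KB
BDP = 4770000 bits (596250 bytes)


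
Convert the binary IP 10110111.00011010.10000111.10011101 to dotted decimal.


10110111 = 183
00011010 = 26
10000111 = 135
10011101 = 157
IP: 183.26.135.157


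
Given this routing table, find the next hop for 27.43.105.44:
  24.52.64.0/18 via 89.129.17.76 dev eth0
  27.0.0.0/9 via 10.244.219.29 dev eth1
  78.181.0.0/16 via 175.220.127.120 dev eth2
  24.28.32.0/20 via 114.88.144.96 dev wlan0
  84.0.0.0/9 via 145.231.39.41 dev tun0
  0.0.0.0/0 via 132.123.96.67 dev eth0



Longest prefix match for 27.43.105.44:
  /18 24.52.64.0: no
  /9 27.0.0.0: MATCH
  /16 78.181.0.0: no
  /20 24.28.32.0: no
  /9 84.0.0.0: no
  /0 0.0.0.0: MATCH
Selected: next-hop 10.244.219.29 via eth1 (matched /9)


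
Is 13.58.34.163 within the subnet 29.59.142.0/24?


Subnet network: 29.59.142.0
Test IP AND mask: 13.58.34.0
No, 13.58.34.163 is not in 29.59.142.0/24


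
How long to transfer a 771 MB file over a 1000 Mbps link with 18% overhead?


Effective throughput = 1000 * (1 - 18/100) = 820.0 Mbps
File size in Mb = 771 * 8 = 6168 Mb
Time = 6168 / 820.0
Time = 7.522 seconds


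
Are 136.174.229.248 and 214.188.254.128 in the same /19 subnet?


Mask: 255.255.224.0
136.174.229.248 AND mask = 136.174.224.0
214.188.254.128 AND mask = 214.188.224.0
No, different subnets (136.174.224.0 vs 214.188.224.0)


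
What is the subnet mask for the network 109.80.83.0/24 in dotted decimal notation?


/24 means 24 network bits, 8 host bits
Binary: 11111111111111111111111100000000
Mask: 255.255.255.0


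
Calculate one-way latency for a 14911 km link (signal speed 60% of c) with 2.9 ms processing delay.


Speed = 0.6 * 3e5 km/s = 180000 km/s
Propagation delay = 14911 / 180000 = 0.0828 s = 82.8389 ms
Processing delay = 2.9 ms
Total one-way latency = 85.7389 ms


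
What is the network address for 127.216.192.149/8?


IP:   01111111.11011000.11000000.10010101
Mask: 11111111.00000000.00000000.00000000
AND operation:
Net:  01111111.00000000.00000000.00000000
Network: 127.0.0.0/8


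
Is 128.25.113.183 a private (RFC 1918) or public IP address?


RFC 1918 private ranges:
  10.0.0.0/8 (10.0.0.0 - 10.255.255.255)
  172.16.0.0/12 (172.16.0.0 - 172.31.255.255)
  192.168.0.0/16 (192.168.0.0 - 192.168.255.255)
Public (not in any RFC 1918 range)


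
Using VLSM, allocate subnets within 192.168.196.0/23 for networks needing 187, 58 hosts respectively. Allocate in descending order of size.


187 hosts -> /24 (254 usable): 192.168.196.0/24
58 hosts -> /26 (62 usable): 192.168.197.0/26
Allocation: 192.168.196.0/24 (187 hosts, 254 usable); 192.168.197.0/26 (58 hosts, 62 usable)


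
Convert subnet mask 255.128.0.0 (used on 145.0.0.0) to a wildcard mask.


Subnet mask: 255.128.0.0
Wildcard = 255.255.255.255 - subnet mask
255 - 255 = 0
255 - 128 = 127
255 - 0 = 255
255 - 0 = 255
Wildcard: 0.127.255.255


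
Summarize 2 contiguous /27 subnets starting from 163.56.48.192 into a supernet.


Original prefix: /27
Number of subnets: 2 = 2^1
New prefix = 27 - 1 = 26
Supernet: 163.56.48.192/26


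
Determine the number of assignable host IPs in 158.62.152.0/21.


Host bits = 32 - 21 = 11
Total addresses = 2^11 = 2048
Usable = total - 2 (network and broadcast)
Usable hosts: 2046


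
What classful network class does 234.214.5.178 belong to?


First octet: 234
Binary: 11101010
1110xxxx -> Class D (224-239)
Class D (multicast), default mask N/A


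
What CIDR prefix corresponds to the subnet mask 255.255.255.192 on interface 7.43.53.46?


Binary: 11111111.11111111.11111111.11000000
Count leading 1s
Prefix: /26


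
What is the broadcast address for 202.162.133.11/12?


Network: 202.160.0.0/12
Host bits = 20
Set all host bits to 1:
Broadcast: 202.175.255.255


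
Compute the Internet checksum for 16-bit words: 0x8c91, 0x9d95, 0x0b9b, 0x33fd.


Sum all words (with carry folding):
+ 0x8c91 = 0x8c91
+ 0x9d95 = 0x2a27
+ 0x0b9b = 0x35c2
+ 0x33fd = 0x69bf
One's complement: ~0x69bf
Checksum = 0x9640


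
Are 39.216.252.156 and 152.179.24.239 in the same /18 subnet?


Mask: 255.255.192.0
39.216.252.156 AND mask = 39.216.192.0
152.179.24.239 AND mask = 152.179.0.0
No, different subnets (39.216.192.0 vs 152.179.0.0)


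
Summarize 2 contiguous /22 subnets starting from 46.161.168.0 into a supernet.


Original prefix: /22
Number of subnets: 2 = 2^1
New prefix = 22 - 1 = 21
Supernet: 46.161.168.0/21


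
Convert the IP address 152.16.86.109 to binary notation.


152 = 10011000
16 = 00010000
86 = 01010110
109 = 01101101
Binary: 10011000.00010000.01010110.01101101


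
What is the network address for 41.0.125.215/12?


IP:   00101001.00000000.01111101.11010111
Mask: 11111111.11110000.00000000.00000000
AND operation:
Net:  00101001.00000000.00000000.00000000
Network: 41.0.0.0/12


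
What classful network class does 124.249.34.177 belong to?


First octet: 124
Binary: 01111100
0xxxxxxx -> Class A (1-126)
Class A, default mask 255.0.0.0 (/8)


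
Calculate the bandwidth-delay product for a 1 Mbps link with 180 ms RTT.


BDP = bandwidth * RTT
= 1 Mbps * 180 ms
= 1 * 1e6 * 180 / 1000 bits
= 180000 bits
= 22500 bytes
= 21.9727 KB
BDP = 180000 bits (22500 bytes)


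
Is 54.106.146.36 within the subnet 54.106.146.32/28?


Subnet network: 54.106.146.32
Test IP AND mask: 54.106.146.32
Yes, 54.106.146.36 is in 54.106.146.32/28


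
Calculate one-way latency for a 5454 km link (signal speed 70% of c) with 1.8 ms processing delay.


Speed = 0.7 * 3e5 km/s = 210000 km/s
Propagation delay = 5454 / 210000 = 0.026 s = 25.9714 ms
Processing delay = 1.8 ms
Total one-way latency = 27.7714 ms


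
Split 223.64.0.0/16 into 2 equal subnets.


New prefix = 16 + 1 = 17
Each subnet has 32768 addresses
  223.64.0.0/17
  223.64.128.0/17
Subnets: 223.64.0.0/17, 223.64.128.0/17


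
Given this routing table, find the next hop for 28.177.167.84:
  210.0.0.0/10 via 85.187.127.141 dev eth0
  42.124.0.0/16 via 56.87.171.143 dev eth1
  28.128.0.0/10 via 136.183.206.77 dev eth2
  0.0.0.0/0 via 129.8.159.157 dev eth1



Longest prefix match for 28.177.167.84:
  /10 210.0.0.0: no
  /16 42.124.0.0: no
  /10 28.128.0.0: MATCH
  /0 0.0.0.0: MATCH
Selected: next-hop 136.183.206.77 via eth2 (matched /10)


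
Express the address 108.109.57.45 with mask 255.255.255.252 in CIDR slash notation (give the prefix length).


Binary: 11111111.11111111.11111111.11111100
Count leading 1s
Prefix: /30


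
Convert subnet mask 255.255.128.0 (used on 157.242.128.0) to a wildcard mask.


Subnet mask: 255.255.128.0
Wildcard = 255.255.255.255 - subnet mask
255 - 255 = 0
255 - 255 = 0
255 - 128 = 127
255 - 0 = 255
Wildcard: 0.0.127.255


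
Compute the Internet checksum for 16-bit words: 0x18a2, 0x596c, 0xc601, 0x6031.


Sum all words (with carry folding):
+ 0x18a2 = 0x18a2
+ 0x596c = 0x720e
+ 0xc601 = 0x3810
+ 0x6031 = 0x9841
One's complement: ~0x9841
Checksum = 0x67be


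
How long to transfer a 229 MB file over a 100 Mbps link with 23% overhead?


Effective throughput = 100 * (1 - 23/100) = 77 Mbps
File size in Mb = 229 * 8 = 1832 Mb
Time = 1832 / 77
Time = 23.7922 seconds


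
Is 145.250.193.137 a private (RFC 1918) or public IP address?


RFC 1918 private ranges:
  10.0.0.0/8 (10.0.0.0 - 10.255.255.255)
  172.16.0.0/12 (172.16.0.0 - 172.31.255.255)
  192.168.0.0/16 (192.168.0.0 - 192.168.255.255)
Public (not in any RFC 1918 range)


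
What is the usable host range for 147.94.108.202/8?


Network: 147.0.0.0
Broadcast: 147.255.255.255
First usable = network + 1
Last usable = broadcast - 1
Range: 147.0.0.1 to 147.255.255.254


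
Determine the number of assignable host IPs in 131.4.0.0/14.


Host bits = 32 - 14 = 18
Total addresses = 2^18 = 262144
Usable = total - 2 (network and broadcast)
Usable hosts: 262142


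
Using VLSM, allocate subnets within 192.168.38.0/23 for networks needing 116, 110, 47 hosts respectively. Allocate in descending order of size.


116 hosts -> /25 (126 usable): 192.168.38.0/25
110 hosts -> /25 (126 usable): 192.168.38.128/25
47 hosts -> /26 (62 usable): 192.168.39.0/26
Allocation: 192.168.38.0/25 (116 hosts, 126 usable); 192.168.38.128/25 (110 hosts, 126 usable); 192.168.39.0/26 (47 hosts, 62 usable)


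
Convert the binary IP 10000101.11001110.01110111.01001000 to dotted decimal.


10000101 = 133
11001110 = 206
01110111 = 119
01001000 = 72
IP: 133.206.119.72


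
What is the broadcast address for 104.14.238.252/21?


Network: 104.14.232.0/21
Host bits = 11
Set all host bits to 1:
Broadcast: 104.14.239.255


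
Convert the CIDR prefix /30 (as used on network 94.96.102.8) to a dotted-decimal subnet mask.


/30 means 30 network bits, 2 host bits
Binary: 11111111111111111111111111111100
Mask: 255.255.255.252


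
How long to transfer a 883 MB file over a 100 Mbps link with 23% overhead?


Effective throughput = 100 * (1 - 23/100) = 77 Mbps
File size in Mb = 883 * 8 = 7064 Mb
Time = 7064 / 77
Time = 91.7403 seconds


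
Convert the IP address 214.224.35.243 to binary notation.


214 = 11010110
224 = 11100000
35 = 00100011
243 = 11110011
Binary: 11010110.11100000.00100011.11110011


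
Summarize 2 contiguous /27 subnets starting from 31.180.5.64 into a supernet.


Original prefix: /27
Number of subnets: 2 = 2^1
New prefix = 27 - 1 = 26
Supernet: 31.180.5.64/26


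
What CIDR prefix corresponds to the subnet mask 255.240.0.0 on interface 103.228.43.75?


Binary: 11111111.11110000.00000000.00000000
Count leading 1s
Prefix: /12


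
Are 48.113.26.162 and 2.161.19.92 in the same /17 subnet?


Mask: 255.255.128.0
48.113.26.162 AND mask = 48.113.0.0
2.161.19.92 AND mask = 2.161.0.0
No, different subnets (48.113.0.0 vs 2.161.0.0)


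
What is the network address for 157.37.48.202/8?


IP:   10011101.00100101.00110000.11001010
Mask: 11111111.00000000.00000000.00000000
AND operation:
Net:  10011101.00000000.00000000.00000000
Network: 157.0.0.0/8


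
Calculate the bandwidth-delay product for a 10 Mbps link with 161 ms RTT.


BDP = bandwidth * RTT
= 10 Mbps * 161 ms
= 10 * 1e6 * 161 / 1000 bits
= 1610000 bits
= 201250 bytes
= 196.5332 KB
BDP = 1610000 bits (201250 bytes)


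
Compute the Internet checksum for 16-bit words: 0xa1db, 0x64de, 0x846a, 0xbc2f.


Sum all words (with carry folding):
+ 0xa1db = 0xa1db
+ 0x64de = 0x06ba
+ 0x846a = 0x8b24
+ 0xbc2f = 0x4754
One's complement: ~0x4754
Checksum = 0xb8ab


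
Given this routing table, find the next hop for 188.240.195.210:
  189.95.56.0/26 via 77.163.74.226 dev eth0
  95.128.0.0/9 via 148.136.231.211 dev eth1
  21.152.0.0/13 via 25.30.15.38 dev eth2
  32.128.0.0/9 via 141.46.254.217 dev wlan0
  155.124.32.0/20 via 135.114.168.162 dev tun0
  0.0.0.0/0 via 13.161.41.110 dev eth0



Longest prefix match for 188.240.195.210:
  /26 189.95.56.0: no
  /9 95.128.0.0: no
  /13 21.152.0.0: no
  /9 32.128.0.0: no
  /20 155.124.32.0: no
  /0 0.0.0.0: MATCH
Selected: next-hop 13.161.41.110 via eth0 (matched /0)


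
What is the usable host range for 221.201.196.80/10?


Network: 221.192.0.0
Broadcast: 221.255.255.255
First usable = network + 1
Last usable = broadcast - 1
Range: 221.192.0.1 to 221.255.255.254


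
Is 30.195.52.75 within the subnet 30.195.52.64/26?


Subnet network: 30.195.52.64
Test IP AND mask: 30.195.52.64
Yes, 30.195.52.75 is in 30.195.52.64/26


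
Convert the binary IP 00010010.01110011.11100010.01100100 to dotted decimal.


00010010 = 18
01110011 = 115
11100010 = 226
01100100 = 100
IP: 18.115.226.100


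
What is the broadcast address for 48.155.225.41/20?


Network: 48.155.224.0/20
Host bits = 12
Set all host bits to 1:
Broadcast: 48.155.239.255


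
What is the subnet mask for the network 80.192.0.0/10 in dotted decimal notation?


/10 means 10 network bits, 22 host bits
Binary: 11111111110000000000000000000000
Mask: 255.192.0.0


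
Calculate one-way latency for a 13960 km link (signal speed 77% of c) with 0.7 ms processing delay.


Speed = 0.77 * 3e5 km/s = 231000 km/s
Propagation delay = 13960 / 231000 = 0.0604 s = 60.4329 ms
Processing delay = 0.7 ms
Total one-way latency = 61.1329 ms


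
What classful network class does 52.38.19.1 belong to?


First octet: 52
Binary: 00110100
0xxxxxxx -> Class A (1-126)
Class A, default mask 255.0.0.0 (/8)


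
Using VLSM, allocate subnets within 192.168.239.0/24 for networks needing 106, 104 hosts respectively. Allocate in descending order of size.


106 hosts -> /25 (126 usable): 192.168.239.0/25
104 hosts -> /25 (126 usable): 192.168.239.128/25
Allocation: 192.168.239.0/25 (106 hosts, 126 usable); 192.168.239.128/25 (104 hosts, 126 usable)


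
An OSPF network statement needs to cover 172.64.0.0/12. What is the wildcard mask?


Subnet mask: 255.240.0.0
Wildcard = 255.255.255.255 - subnet mask
255 - 255 = 0
255 - 240 = 15
255 - 0 = 255
255 - 0 = 255
Wildcard: 0.15.255.255


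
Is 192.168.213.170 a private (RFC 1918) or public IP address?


RFC 1918 private ranges:
  10.0.0.0/8 (10.0.0.0 - 10.255.255.255)
  172.16.0.0/12 (172.16.0.0 - 172.31.255.255)
  192.168.0.0/16 (192.168.0.0 - 192.168.255.255)
Private (in 192.168.0.0/16)


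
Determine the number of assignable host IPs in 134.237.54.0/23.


Host bits = 32 - 23 = 9
Total addresses = 2^9 = 512
Usable = total - 2 (network and broadcast)
Usable hosts: 510


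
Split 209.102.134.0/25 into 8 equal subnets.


New prefix = 25 + 3 = 28
Each subnet has 16 addresses
  209.102.134.0/28
  209.102.134.16/28
  209.102.134.32/28
  209.102.134.48/28
  209.102.134.64/28
  209.102.134.80/28
  209.102.134.96/28
  209.102.134.112/28
Subnets: 209.102.134.0/28, 209.102.134.16/28, 209.102.134.32/28, 209.102.134.48/28, 209.102.134.64/28, 209.102.134.80/28, 209.102.134.96/28, 209.102.134.112/28


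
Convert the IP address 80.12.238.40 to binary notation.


80 = 01010000
12 = 00001100
238 = 11101110
40 = 00101000
Binary: 01010000.00001100.11101110.00101000


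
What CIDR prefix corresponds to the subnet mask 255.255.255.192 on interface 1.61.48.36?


Binary: 11111111.11111111.11111111.11000000
Count leading 1s
Prefix: /26


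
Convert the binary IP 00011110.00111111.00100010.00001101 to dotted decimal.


00011110 = 30
00111111 = 63
00100010 = 34
00001101 = 13
IP: 30.63.34.13


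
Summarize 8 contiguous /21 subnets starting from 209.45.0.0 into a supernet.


Original prefix: /21
Number of subnets: 8 = 2^3
New prefix = 21 - 3 = 18
Supernet: 209.45.0.0/18


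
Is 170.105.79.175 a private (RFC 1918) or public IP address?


RFC 1918 private ranges:
  10.0.0.0/8 (10.0.0.0 - 10.255.255.255)
  172.16.0.0/12 (172.16.0.0 - 172.31.255.255)
  192.168.0.0/16 (192.168.0.0 - 192.168.255.255)
Public (not in any RFC 1918 range)


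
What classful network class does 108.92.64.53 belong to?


First octet: 108
Binary: 01101100
0xxxxxxx -> Class A (1-126)
Class A, default mask 255.0.0.0 (/8)


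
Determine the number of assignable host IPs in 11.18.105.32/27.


Host bits = 32 - 27 = 5
Total addresses = 2^5 = 32
Usable = total - 2 (network and broadcast)
Usable hosts: 30


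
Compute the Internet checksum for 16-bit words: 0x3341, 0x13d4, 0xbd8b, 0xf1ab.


Sum all words (with carry folding):
+ 0x3341 = 0x3341
+ 0x13d4 = 0x4715
+ 0xbd8b = 0x04a1
+ 0xf1ab = 0xf64c
One's complement: ~0xf64c
Checksum = 0x09b3


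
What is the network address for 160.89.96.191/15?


IP:   10100000.01011001.01100000.10111111
Mask: 11111111.11111110.00000000.00000000
AND operation:
Net:  10100000.01011000.00000000.00000000
Network: 160.88.0.0/15


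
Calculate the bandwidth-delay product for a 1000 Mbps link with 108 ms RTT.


BDP = bandwidth * RTT
= 1000 Mbps * 108 ms
= 1000 * 1e6 * 108 / 1000 bits
= 108000000 bits
= 13500000 bytes
= 13183.5938 KB
BDP = 108000000 bits (13500000 bytes)


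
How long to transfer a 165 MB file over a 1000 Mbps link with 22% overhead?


Effective throughput = 1000 * (1 - 22/100) = 780 Mbps
File size in Mb = 165 * 8 = 1320 Mb
Time = 1320 / 780
Time = 1.6923 seconds


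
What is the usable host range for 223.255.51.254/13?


Network: 223.248.0.0
Broadcast: 223.255.255.255
First usable = network + 1
Last usable = broadcast - 1
Range: 223.248.0.1 to 223.255.255.254


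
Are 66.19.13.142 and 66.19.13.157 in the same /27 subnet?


Mask: 255.255.255.224
66.19.13.142 AND mask = 66.19.13.128
66.19.13.157 AND mask = 66.19.13.128
Yes, same subnet (66.19.13.128)


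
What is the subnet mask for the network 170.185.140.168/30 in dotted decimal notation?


/30 means 30 network bits, 2 host bits
Binary: 11111111111111111111111111111100
Mask: 255.255.255.252


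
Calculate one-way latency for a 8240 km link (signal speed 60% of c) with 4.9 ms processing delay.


Speed = 0.6 * 3e5 km/s = 180000 km/s
Propagation delay = 8240 / 180000 = 0.0458 s = 45.7778 ms
Processing delay = 4.9 ms
Total one-way latency = 50.6778 ms


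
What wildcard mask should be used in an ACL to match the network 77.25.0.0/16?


Subnet mask: 255.255.0.0
Wildcard = 255.255.255.255 - subnet mask
255 - 255 = 0
255 - 255 = 0
255 - 0 = 255
255 - 0 = 255
Wildcard: 0.0.255.255


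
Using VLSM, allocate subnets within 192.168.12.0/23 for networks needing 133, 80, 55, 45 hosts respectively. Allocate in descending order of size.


133 hosts -> /24 (254 usable): 192.168.12.0/24
80 hosts -> /25 (126 usable): 192.168.13.0/25
55 hosts -> /26 (62 usable): 192.168.13.128/26
45 hosts -> /26 (62 usable): 192.168.13.192/26
Allocation: 192.168.12.0/24 (133 hosts, 254 usable); 192.168.13.0/25 (80 hosts, 126 usable); 192.168.13.128/26 (55 hosts, 62 usable); 192.168.13.192/26 (45 hosts, 62 usable)


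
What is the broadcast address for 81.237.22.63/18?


Network: 81.237.0.0/18
Host bits = 14
Set all host bits to 1:
Broadcast: 81.237.63.255


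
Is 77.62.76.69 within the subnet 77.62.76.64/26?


Subnet network: 77.62.76.64
Test IP AND mask: 77.62.76.64
Yes, 77.62.76.69 is in 77.62.76.64/26


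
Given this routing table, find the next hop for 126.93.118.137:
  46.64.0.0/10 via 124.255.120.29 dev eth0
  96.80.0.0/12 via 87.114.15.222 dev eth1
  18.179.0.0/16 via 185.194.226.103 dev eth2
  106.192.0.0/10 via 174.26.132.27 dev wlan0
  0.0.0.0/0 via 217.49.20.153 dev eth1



Longest prefix match for 126.93.118.137:
  /10 46.64.0.0: no
  /12 96.80.0.0: no
  /16 18.179.0.0: no
  /10 106.192.0.0: no
  /0 0.0.0.0: MATCH
Selected: next-hop 217.49.20.153 via eth1 (matched /0)


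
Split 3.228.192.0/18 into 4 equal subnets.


New prefix = 18 + 2 = 20
Each subnet has 4096 addresses
  3.228.192.0/20
  3.228.208.0/20
  3.228.224.0/20
  3.228.240.0/20
Subnets: 3.228.192.0/20, 3.228.208.0/20, 3.228.224.0/20, 3.228.240.0/20


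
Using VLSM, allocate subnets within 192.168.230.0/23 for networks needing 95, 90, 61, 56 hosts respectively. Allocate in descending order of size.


95 hosts -> /25 (126 usable): 192.168.230.0/25
90 hosts -> /25 (126 usable): 192.168.230.128/25
61 hosts -> /26 (62 usable): 192.168.231.0/26
56 hosts -> /26 (62 usable): 192.168.231.64/26
Allocation: 192.168.230.0/25 (95 hosts, 126 usable); 192.168.230.128/25 (90 hosts, 126 usable); 192.168.231.0/26 (61 hosts, 62 usable); 192.168.231.64/26 (56 hosts, 62 usable)


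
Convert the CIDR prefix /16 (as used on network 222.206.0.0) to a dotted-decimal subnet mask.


/16 means 16 network bits, 16 host bits
Binary: 11111111111111110000000000000000
Mask: 255.255.0.0


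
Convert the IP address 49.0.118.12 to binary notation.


49 = 00110001
0 = 00000000
118 = 01110110
12 = 00001100
Binary: 00110001.00000000.01110110.00001100


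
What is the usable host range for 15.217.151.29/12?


Network: 15.208.0.0
Broadcast: 15.223.255.255
First usable = network + 1
Last usable = broadcast - 1
Range: 15.208.0.1 to 15.223.255.254


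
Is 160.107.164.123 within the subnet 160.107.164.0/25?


Subnet network: 160.107.164.0
Test IP AND mask: 160.107.164.0
Yes, 160.107.164.123 is in 160.107.164.0/25


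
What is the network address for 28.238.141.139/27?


IP:   00011100.11101110.10001101.10001011
Mask: 11111111.11111111.11111111.11100000
AND operation:
Net:  00011100.11101110.10001101.10000000
Network: 28.238.141.128/27


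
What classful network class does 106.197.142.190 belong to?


First octet: 106
Binary: 01101010
0xxxxxxx -> Class A (1-126)
Class A, default mask 255.0.0.0 (/8)


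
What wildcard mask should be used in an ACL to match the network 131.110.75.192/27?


Subnet mask: 255.255.255.224
Wildcard = 255.255.255.255 - subnet mask
255 - 255 = 0
255 - 255 = 0
255 - 255 = 0
255 - 224 = 31
Wildcard: 0.0.0.31


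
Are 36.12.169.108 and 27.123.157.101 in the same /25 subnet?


Mask: 255.255.255.128
36.12.169.108 AND mask = 36.12.169.0
27.123.157.101 AND mask = 27.123.157.0
No, different subnets (36.12.169.0 vs 27.123.157.0)


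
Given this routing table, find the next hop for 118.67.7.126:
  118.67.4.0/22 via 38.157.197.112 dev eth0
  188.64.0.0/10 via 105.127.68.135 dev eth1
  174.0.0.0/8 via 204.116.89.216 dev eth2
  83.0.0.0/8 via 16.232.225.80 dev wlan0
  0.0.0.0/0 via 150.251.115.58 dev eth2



Longest prefix match for 118.67.7.126:
  /22 118.67.4.0: MATCH
  /10 188.64.0.0: no
  /8 174.0.0.0: no
  /8 83.0.0.0: no
  /0 0.0.0.0: MATCH
Selected: next-hop 38.157.197.112 via eth0 (matched /22)


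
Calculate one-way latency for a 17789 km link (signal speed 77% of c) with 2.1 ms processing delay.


Speed = 0.77 * 3e5 km/s = 231000 km/s
Propagation delay = 17789 / 231000 = 0.077 s = 77.0087 ms
Processing delay = 2.1 ms
Total one-way latency = 79.1087 ms


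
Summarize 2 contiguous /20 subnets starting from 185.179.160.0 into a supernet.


Original prefix: /20
Number of subnets: 2 = 2^1
New prefix = 20 - 1 = 19
Supernet: 185.179.160.0/19


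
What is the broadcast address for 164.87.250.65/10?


Network: 164.64.0.0/10
Host bits = 22
Set all host bits to 1:
Broadcast: 164.127.255.255


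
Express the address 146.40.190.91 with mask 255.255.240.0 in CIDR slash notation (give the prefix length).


Binary: 11111111.11111111.11110000.00000000
Count leading 1s
Prefix: /20


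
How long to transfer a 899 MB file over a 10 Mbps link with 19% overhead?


Effective throughput = 10 * (1 - 19/100) = 8.1 Mbps
File size in Mb = 899 * 8 = 7192 Mb
Time = 7192 / 8.1
Time = 887.9012 seconds


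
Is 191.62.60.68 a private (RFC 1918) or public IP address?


RFC 1918 private ranges:
  10.0.0.0/8 (10.0.0.0 - 10.255.255.255)
  172.16.0.0/12 (172.16.0.0 - 172.31.255.255)
  192.168.0.0/16 (192.168.0.0 - 192.168.255.255)
Public (not in any RFC 1918 range)


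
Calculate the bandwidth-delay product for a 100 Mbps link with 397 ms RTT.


BDP = bandwidth * RTT
= 100 Mbps * 397 ms
= 100 * 1e6 * 397 / 1000 bits
= 39700000 bits
= 4962500 bytes
= 4846.1914 KB
BDP = 39700000 bits (4962500 bytes)


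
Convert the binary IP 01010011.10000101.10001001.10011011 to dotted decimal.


01010011 = 83
10000101 = 133
10001001 = 137
10011011 = 155
IP: 83.133.137.155


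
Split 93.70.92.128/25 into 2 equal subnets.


New prefix = 25 + 1 = 26
Each subnet has 64 addresses
  93.70.92.128/26
  93.70.92.192/26
Subnets: 93.70.92.128/26, 93.70.92.192/26


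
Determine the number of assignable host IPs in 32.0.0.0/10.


Host bits = 32 - 10 = 22
Total addresses = 2^22 = 4194304
Usable = total - 2 (network and broadcast)
Usable hosts: 4194302


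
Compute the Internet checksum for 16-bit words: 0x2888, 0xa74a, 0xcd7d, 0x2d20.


Sum all words (with carry folding):
+ 0x2888 = 0x2888
+ 0xa74a = 0xcfd2
+ 0xcd7d = 0x9d50
+ 0x2d20 = 0xca70
One's complement: ~0xca70
Checksum = 0x358f


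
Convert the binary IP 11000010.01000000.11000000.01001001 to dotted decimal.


11000010 = 194
01000000 = 64
11000000 = 192
01001001 = 73
IP: 194.64.192.73


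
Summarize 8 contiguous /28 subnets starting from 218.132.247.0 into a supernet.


Original prefix: /28
Number of subnets: 8 = 2^3
New prefix = 28 - 3 = 25
Supernet: 218.132.247.0/25


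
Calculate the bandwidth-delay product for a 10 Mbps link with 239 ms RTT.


BDP = bandwidth * RTT
= 10 Mbps * 239 ms
= 10 * 1e6 * 239 / 1000 bits
= 2390000 bits
= 298750 bytes
= 291.748 KB
BDP = 2390000 bits (298750 bytes)


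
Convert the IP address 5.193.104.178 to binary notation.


5 = 00000101
193 = 11000001
104 = 01101000
178 = 10110010
Binary: 00000101.11000001.01101000.10110010


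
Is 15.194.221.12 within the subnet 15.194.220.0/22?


Subnet network: 15.194.220.0
Test IP AND mask: 15.194.220.0
Yes, 15.194.221.12 is in 15.194.220.0/22


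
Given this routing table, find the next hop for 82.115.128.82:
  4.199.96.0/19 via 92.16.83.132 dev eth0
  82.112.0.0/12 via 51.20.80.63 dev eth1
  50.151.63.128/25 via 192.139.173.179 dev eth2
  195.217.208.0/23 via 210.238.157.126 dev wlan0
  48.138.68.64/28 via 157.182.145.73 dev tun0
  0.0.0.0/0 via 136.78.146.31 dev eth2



Longest prefix match for 82.115.128.82:
  /19 4.199.96.0: no
  /12 82.112.0.0: MATCH
  /25 50.151.63.128: no
  /23 195.217.208.0: no
  /28 48.138.68.64: no
  /0 0.0.0.0: MATCH
Selected: next-hop 51.20.80.63 via eth1 (matched /12)


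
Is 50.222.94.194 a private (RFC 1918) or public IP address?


RFC 1918 private ranges:
  10.0.0.0/8 (10.0.0.0 - 10.255.255.255)
  172.16.0.0/12 (172.16.0.0 - 172.31.255.255)
  192.168.0.0/16 (192.168.0.0 - 192.168.255.255)
Public (not in any RFC 1918 range)


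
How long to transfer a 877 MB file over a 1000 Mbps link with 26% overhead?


Effective throughput = 1000 * (1 - 26/100) = 740 Mbps
File size in Mb = 877 * 8 = 7016 Mb
Time = 7016 / 740
Time = 9.4811 seconds


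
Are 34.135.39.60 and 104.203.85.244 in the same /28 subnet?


Mask: 255.255.255.240
34.135.39.60 AND mask = 34.135.39.48
104.203.85.244 AND mask = 104.203.85.240
No, different subnets (34.135.39.48 vs 104.203.85.240)


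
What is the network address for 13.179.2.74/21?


IP:   00001101.10110011.00000010.01001010
Mask: 11111111.11111111.11111000.00000000
AND operation:
Net:  00001101.10110011.00000000.00000000
Network: 13.179.0.0/21


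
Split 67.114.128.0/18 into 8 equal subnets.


New prefix = 18 + 3 = 21
Each subnet has 2048 addresses
  67.114.128.0/21
  67.114.136.0/21
  67.114.144.0/21
  67.114.152.0/21
  67.114.160.0/21
  67.114.168.0/21
  67.114.176.0/21
  67.114.184.0/21
Subnets: 67.114.128.0/21, 67.114.136.0/21, 67.114.144.0/21, 67.114.152.0/21, 67.114.160.0/21, 67.114.168.0/21, 67.114.176.0/21, 67.114.184.0/21


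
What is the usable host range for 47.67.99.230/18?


Network: 47.67.64.0
Broadcast: 47.67.127.255
First usable = network + 1
Last usable = broadcast - 1
Range: 47.67.64.1 to 47.67.127.254


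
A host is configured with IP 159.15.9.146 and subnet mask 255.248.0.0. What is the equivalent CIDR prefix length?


Binary: 11111111.11111000.00000000.00000000
Count leading 1s
Prefix: /13


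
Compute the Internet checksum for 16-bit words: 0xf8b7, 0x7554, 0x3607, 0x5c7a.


Sum all words (with carry folding):
+ 0xf8b7 = 0xf8b7
+ 0x7554 = 0x6e0c
+ 0x3607 = 0xa413
+ 0x5c7a = 0x008e
One's complement: ~0x008e
Checksum = 0xff71


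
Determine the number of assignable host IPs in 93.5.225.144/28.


Host bits = 32 - 28 = 4
Total addresses = 2^4 = 16
Usable = total - 2 (network and broadcast)
Usable hosts: 14


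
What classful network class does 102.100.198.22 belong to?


First octet: 102
Binary: 01100110
0xxxxxxx -> Class A (1-126)
Class A, default mask 255.0.0.0 (/8)


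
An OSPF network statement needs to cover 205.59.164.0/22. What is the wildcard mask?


Subnet mask: 255.255.252.0
Wildcard = 255.255.255.255 - subnet mask
255 - 255 = 0
255 - 255 = 0
255 - 252 = 3
255 - 0 = 255
Wildcard: 0.0.3.255


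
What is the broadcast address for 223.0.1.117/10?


Network: 223.0.0.0/10
Host bits = 22
Set all host bits to 1:
Broadcast: 223.63.255.255


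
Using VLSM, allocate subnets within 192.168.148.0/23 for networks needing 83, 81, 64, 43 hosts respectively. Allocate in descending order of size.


83 hosts -> /25 (126 usable): 192.168.148.0/25
81 hosts -> /25 (126 usable): 192.168.148.128/25
64 hosts -> /25 (126 usable): 192.168.149.0/25
43 hosts -> /26 (62 usable): 192.168.149.128/26
Allocation: 192.168.148.0/25 (83 hosts, 126 usable); 192.168.148.128/25 (81 hosts, 126 usable); 192.168.149.0/25 (64 hosts, 126 usable); 192.168.149.128/26 (43 hosts, 62 usable)


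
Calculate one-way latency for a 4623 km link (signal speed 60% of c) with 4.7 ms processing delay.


Speed = 0.6 * 3e5 km/s = 180000 km/s
Propagation delay = 4623 / 180000 = 0.0257 s = 25.6833 ms
Processing delay = 4.7 ms
Total one-way latency = 30.3833 ms


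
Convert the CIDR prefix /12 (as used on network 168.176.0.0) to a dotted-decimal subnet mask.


/12 means 12 network bits, 20 host bits
Binary: 11111111111100000000000000000000
Mask: 255.240.0.0


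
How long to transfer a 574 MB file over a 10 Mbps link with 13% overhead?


Effective throughput = 10 * (1 - 13/100) = 8.7 Mbps
File size in Mb = 574 * 8 = 4592 Mb
Time = 4592 / 8.7
Time = 527.8161 seconds


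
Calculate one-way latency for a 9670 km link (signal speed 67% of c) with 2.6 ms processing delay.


Speed = 0.67 * 3e5 km/s = 201000 km/s
Propagation delay = 9670 / 201000 = 0.0481 s = 48.1095 ms
Processing delay = 2.6 ms
Total one-way latency = 50.7095 ms


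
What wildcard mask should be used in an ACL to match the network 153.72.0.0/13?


Subnet mask: 255.248.0.0
Wildcard = 255.255.255.255 - subnet mask
255 - 255 = 0
255 - 248 = 7
255 - 0 = 255
255 - 0 = 255
Wildcard: 0.7.255.255


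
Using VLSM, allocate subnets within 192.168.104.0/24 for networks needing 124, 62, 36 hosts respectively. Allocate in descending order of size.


124 hosts -> /25 (126 usable): 192.168.104.0/25
62 hosts -> /26 (62 usable): 192.168.104.128/26
36 hosts -> /26 (62 usable): 192.168.104.192/26
Allocation: 192.168.104.0/25 (124 hosts, 126 usable); 192.168.104.128/26 (62 hosts, 62 usable); 192.168.104.192/26 (36 hosts, 62 usable)


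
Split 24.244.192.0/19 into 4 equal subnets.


New prefix = 19 + 2 = 21
Each subnet has 2048 addresses
  24.244.192.0/21
  24.244.200.0/21
  24.244.208.0/21
  24.244.216.0/21
Subnets: 24.244.192.0/21, 24.244.200.0/21, 24.244.208.0/21, 24.244.216.0/21


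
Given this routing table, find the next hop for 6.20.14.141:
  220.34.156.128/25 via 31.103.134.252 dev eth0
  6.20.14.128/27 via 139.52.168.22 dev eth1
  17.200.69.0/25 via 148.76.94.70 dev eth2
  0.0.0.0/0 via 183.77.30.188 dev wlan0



Longest prefix match for 6.20.14.141:
  /25 220.34.156.128: no
  /27 6.20.14.128: MATCH
  /25 17.200.69.0: no
  /0 0.0.0.0: MATCH
Selected: next-hop 139.52.168.22 via eth1 (matched /27)


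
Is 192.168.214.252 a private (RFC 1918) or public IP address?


RFC 1918 private ranges:
  10.0.0.0/8 (10.0.0.0 - 10.255.255.255)
  172.16.0.0/12 (172.16.0.0 - 172.31.255.255)
  192.168.0.0/16 (192.168.0.0 - 192.168.255.255)
Private (in 192.168.0.0/16)


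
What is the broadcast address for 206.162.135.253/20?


Network: 206.162.128.0/20
Host bits = 12
Set all host bits to 1:
Broadcast: 206.162.143.255


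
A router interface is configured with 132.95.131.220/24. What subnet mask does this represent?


/24 means 24 network bits, 8 host bits
Binary: 11111111111111111111111100000000
Mask: 255.255.255.0


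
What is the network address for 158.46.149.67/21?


IP:   10011110.00101110.10010101.01000011
Mask: 11111111.11111111.11111000.00000000
AND operation:
Net:  10011110.00101110.10010000.00000000
Network: 158.46.144.0/21


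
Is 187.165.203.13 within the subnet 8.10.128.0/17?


Subnet network: 8.10.128.0
Test IP AND mask: 187.165.128.0
No, 187.165.203.13 is not in 8.10.128.0/17


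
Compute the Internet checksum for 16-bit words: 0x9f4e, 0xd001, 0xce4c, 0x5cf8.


Sum all words (with carry folding):
+ 0x9f4e = 0x9f4e
+ 0xd001 = 0x6f50
+ 0xce4c = 0x3d9d
+ 0x5cf8 = 0x9a95
One's complement: ~0x9a95
Checksum = 0x656a


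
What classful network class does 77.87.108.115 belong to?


First octet: 77
Binary: 01001101
0xxxxxxx -> Class A (1-126)
Class A, default mask 255.0.0.0 (/8)


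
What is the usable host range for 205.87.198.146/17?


Network: 205.87.128.0
Broadcast: 205.87.255.255
First usable = network + 1
Last usable = broadcast - 1
Range: 205.87.128.1 to 205.87.255.254


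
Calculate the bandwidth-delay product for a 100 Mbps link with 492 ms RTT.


BDP = bandwidth * RTT
= 100 Mbps * 492 ms
= 100 * 1e6 * 492 / 1000 bits
= 49200000 bits
= 6150000 bytes
= 6005.8594 KB
BDP = 49200000 bits (6150000 bytes)


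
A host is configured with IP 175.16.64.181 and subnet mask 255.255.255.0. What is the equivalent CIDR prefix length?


Binary: 11111111.11111111.11111111.00000000
Count leading 1s
Prefix: /24


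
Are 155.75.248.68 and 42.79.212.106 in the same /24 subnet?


Mask: 255.255.255.0
155.75.248.68 AND mask = 155.75.248.0
42.79.212.106 AND mask = 42.79.212.0
No, different subnets (155.75.248.0 vs 42.79.212.0)


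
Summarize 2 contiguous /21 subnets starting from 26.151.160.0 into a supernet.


Original prefix: /21
Number of subnets: 2 = 2^1
New prefix = 21 - 1 = 20
Supernet: 26.151.160.0/20


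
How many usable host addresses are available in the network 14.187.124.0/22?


Host bits = 32 - 22 = 10
Total addresses = 2^10 = 1024
Usable = total - 2 (network and broadcast)
Usable hosts: 1022


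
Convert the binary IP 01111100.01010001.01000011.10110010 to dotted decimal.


01111100 = 124
01010001 = 81
01000011 = 67
10110010 = 178
IP: 124.81.67.178


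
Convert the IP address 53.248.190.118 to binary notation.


53 = 00110101
248 = 11111000
190 = 10111110
118 = 01110110
Binary: 00110101.11111000.10111110.01110110


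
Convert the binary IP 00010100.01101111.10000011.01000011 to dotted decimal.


00010100 = 20
01101111 = 111
10000011 = 131
01000011 = 67
IP: 20.111.131.67


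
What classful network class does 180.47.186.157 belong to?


First octet: 180
Binary: 10110100
10xxxxxx -> Class B (128-191)
Class B, default mask 255.255.0.0 (/16)


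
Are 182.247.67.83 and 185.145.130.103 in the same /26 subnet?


Mask: 255.255.255.192
182.247.67.83 AND mask = 182.247.67.64
185.145.130.103 AND mask = 185.145.130.64
No, different subnets (182.247.67.64 vs 185.145.130.64)


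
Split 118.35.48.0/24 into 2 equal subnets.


New prefix = 24 + 1 = 25
Each subnet has 128 addresses
  118.35.48.0/25
  118.35.48.128/25
Subnets: 118.35.48.0/25, 118.35.48.128/25


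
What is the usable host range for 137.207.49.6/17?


Network: 137.207.0.0
Broadcast: 137.207.127.255
First usable = network + 1
Last usable = broadcast - 1
Range: 137.207.0.1 to 137.207.127.254


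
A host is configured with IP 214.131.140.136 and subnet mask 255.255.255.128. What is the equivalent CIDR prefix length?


Binary: 11111111.11111111.11111111.10000000
Count leading 1s
Prefix: /25


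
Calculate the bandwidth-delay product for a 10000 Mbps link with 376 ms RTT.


BDP = bandwidth * RTT
= 10000 Mbps * 376 ms
= 10000 * 1e6 * 376 / 1000 bits
= 3760000000 bits
= 470000000 bytes
= 458984.375 KB
BDP = 3760000000 bits (470000000 bytes)


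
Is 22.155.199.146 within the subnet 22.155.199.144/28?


Subnet network: 22.155.199.144
Test IP AND mask: 22.155.199.144
Yes, 22.155.199.146 is in 22.155.199.144/28


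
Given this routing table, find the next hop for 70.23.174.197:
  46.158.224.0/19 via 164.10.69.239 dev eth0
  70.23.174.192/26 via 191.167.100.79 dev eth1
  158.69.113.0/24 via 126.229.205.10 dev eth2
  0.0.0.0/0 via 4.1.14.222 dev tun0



Longest prefix match for 70.23.174.197:
  /19 46.158.224.0: no
  /26 70.23.174.192: MATCH
  /24 158.69.113.0: no
  /0 0.0.0.0: MATCH
Selected: next-hop 191.167.100.79 via eth1 (matched /26)


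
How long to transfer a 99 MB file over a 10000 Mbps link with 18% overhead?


Effective throughput = 10000 * (1 - 18/100) = 8200 Mbps
File size in Mb = 99 * 8 = 792 Mb
Time = 792 / 8200
Time = 0.0966 seconds


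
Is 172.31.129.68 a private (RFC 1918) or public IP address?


RFC 1918 private ranges:
  10.0.0.0/8 (10.0.0.0 - 10.255.255.255)
  172.16.0.0/12 (172.16.0.0 - 172.31.255.255)
  192.168.0.0/16 (192.168.0.0 - 192.168.255.255)
Private (in 172.16.0.0/12)


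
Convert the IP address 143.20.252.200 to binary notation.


143 = 10001111
20 = 00010100
252 = 11111100
200 = 11001000
Binary: 10001111.00010100.11111100.11001000


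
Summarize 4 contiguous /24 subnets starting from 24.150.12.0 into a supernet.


Original prefix: /24
Number of subnets: 4 = 2^2
New prefix = 24 - 2 = 22
Supernet: 24.150.12.0/22
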